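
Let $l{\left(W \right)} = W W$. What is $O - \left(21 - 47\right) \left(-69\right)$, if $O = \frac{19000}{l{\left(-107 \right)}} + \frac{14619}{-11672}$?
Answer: $- \frac{239682718963}{133632728} \approx -1793.6$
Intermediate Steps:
$l{\left(W \right)} = W^{2}$
$O = \frac{54395069}{133632728}$ ($O = \frac{19000}{\left(-107\right)^{2}} + \frac{14619}{-11672} = \frac{19000}{11449} + 14619 \left(- \frac{1}{11672}\right) = 19000 \cdot \frac{1}{11449} - \frac{14619}{11672} = \frac{19000}{11449} - \frac{14619}{11672} = \frac{54395069}{133632728} \approx 0.40705$)
$O - \left(21 - 47\right) \left(-69\right) = \frac{54395069}{133632728} - \left(21 - 47\right) \left(-69\right) = \frac{54395069}{133632728} - \left(-26\right) \left(-69\right) = \frac{54395069}{133632728} - 1794 = - \frac{239682718963}{133632728}$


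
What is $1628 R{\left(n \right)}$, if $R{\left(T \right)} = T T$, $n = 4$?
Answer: $26048$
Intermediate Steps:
$R{\left(T \right)} = T^{2}$
$1628 R{\left(n \right)} = 1628 \cdot 4^{2} = 1628 \cdot 16 = 26048$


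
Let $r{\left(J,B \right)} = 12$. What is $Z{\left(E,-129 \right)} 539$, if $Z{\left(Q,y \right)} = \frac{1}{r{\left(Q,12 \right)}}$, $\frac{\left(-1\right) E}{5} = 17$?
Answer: $\frac{539}{12} \approx 44.917$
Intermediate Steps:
$E = -85$ ($E = \left(-5\right) 17 = -85$)
$Z{\left(Q,y \right)} = \frac{1}{12}$
$Z{\left(E,-129 \right)} 539 = \frac{1}{12} \cdot 539 = \frac{539}{12}$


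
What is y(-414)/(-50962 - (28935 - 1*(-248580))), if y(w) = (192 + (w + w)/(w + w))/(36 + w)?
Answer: 193/124164306 ≈ 1.5544e-6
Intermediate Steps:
y(w) = 193/(36 + w) (y(w) = (192 + (2*w)/((2*w)))/(36 + w) = (192 + (2*w)*(1/(2*w)))/(36 + w) = (192 + 1)/(36 + w) = 193/(36 + w))
y(-414)/(-50962 - (28935 - 1*(-248580))) = (193/(36 - 414))/(-50962 - (28935 - 1*(-248580))) = (193/(-378))/(-50962 - (28935 + 248580)) = (193*(-1/378))/(-50962 - 1*277515) = -193/(378*(-50962 - 277515)) = -193/378/(-328477) = -193/378*(-1/328477) = 193/124164306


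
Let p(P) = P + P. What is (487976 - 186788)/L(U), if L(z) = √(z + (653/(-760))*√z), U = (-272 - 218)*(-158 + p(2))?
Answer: 602376*√665/(7*√(4096400 - 653*√385)) ≈ 1098.1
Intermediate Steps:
p(P) = 2*P
U = 75460 (U = (-272 - 218)*(-158 + 2*2) = -490*(-158 + 4) = -490*(-154) = 75460)
L(z) = √(z - 653*√z/760) (L(z) = √(z + (653*(-1/760))*√z) = √(z - 653*√z/760))
(487976 - 186788)/L(U) = (487976 - 186788)/((√(-1736980*√385 + 144400*75460)/380)) = 301188/((√(-1736980*√385 + 10896424000)/380)) = 301188/((√(10896424000 - 1736980*√385)/380)) = 301188*(380/√(10896424000 - 1736980*√385)) = 114451440/√(10896424000 - 1736980*√385)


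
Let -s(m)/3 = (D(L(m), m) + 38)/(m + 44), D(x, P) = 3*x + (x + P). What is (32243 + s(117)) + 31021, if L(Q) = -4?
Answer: 10185087/161 ≈ 63261.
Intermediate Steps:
D(x, P) = P + 4*x (D(x, P) = 3*x + (P + x) = P + 4*x)
s(m) = -3*(22 + m)/(44 + m) (s(m) = -3*((m + 4*(-4)) + 38)/(m + 44) = -3*((m - 16) + 38)/(44 + m) = -3*((-16 + m) + 38)/(44 + m) = -3*(22 + m)/(44 + m))
(32243 + s(117)) + 31021 = (32243 + 3*(-22 - 1*117)/(44 + 117)) + 31021 = (32243 + 3*(-22 - 117)/161) + 31021 = (32243 + 3*(1/161)*(-139)) + 31021 = (32243 - 417/161) + 31021 = 5190706/161 + 31021 = 10185087/161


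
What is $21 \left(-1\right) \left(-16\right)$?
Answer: $336$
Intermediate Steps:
$21 \left(-1\right) \left(-16\right) = \left(-21\right) \left(-16\right) = 336$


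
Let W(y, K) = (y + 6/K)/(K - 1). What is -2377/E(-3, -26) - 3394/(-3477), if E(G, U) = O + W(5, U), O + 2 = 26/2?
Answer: -2888061173/13209123 ≈ -218.64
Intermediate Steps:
W(y, K) = (y + 6/K)/(-1 + K)
O = 11 (O = -2 + 26/2 = -2 + 26*(1/2) = -2 + 13 = 11)
E(G, U) = 11 + (6 + 5*U)/(U*(-1 + U)) (E(G, U) = 11 + (6 + U*5)/(U*(-1 + U)) = 11 + (6 + 5*U)/(U*(-1 + U)))
-2377/E(-3, -26) - 3394/(-3477) = -2377*(-26*(-1 - 26)/(6 - 6*(-26) + 11*(-26)**2)) - 3394/(-3477) = -2377*702/(6 + 156 + 11*676) - 3394*(-1/3477) = -2377*702/(6 + 156 + 7436) + 3394/3477 = -2377/((-1/26*(-1/27)*7598)) + 3394/3477 = -2377/3799/351 + 3394/3477 = -2377*351/3799 + 3394/3477 = -834327/3799 + 3394/3477 = -2888061173/13209123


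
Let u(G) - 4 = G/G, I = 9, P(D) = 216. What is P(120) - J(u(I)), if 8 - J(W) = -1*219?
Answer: -11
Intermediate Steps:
u(G) = 5 (u(G) = 4 + G/G = 4 + 1 = 5)
J(W) = 227 (J(W) = 8 - (-1)*219 = 8 - 1*(-219) = 8 + 219 = 227)
P(120) - J(u(I)) = 216 - 1*227 = 216 - 227 = -11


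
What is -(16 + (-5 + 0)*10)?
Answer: 34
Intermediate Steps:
-(16 + (-5 + 0)*10) = -(16 - 5*10) = -(16 - 50) = -1*(-34) = 34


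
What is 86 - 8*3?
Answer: 62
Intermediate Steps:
86 - 8*3 = 86 - 1*24 = 86 - 24 = 62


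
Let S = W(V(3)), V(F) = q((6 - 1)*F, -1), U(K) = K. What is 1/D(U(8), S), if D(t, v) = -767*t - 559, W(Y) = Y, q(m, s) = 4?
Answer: -1/6695 ≈ -0.00014937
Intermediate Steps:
V(F) = 4
S = 4
D(t, v) = -559 - 767*t
1/D(U(8), S) = 1/(-559 - 767*8) = 1/(-559 - 6136) = 1/(-6695) = -1/6695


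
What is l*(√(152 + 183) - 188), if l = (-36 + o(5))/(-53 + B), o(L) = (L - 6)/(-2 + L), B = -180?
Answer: -20492/699 + 109*√335/699 ≈ -26.462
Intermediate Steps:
o(L) = (-6 + L)/(-2 + L)
l = 109/699 (l = (-36 + (-6 + 5)/(-2 + 5))/(-53 - 180) = (-36 - 1/3)/(-233) = (-36 + (⅓)*(-1))*(-1/233) = (-36 - ⅓)*(-1/233) = -109/3*(-1/233) = 109/699 ≈ 0.15594)
l*(√(152 + 183) - 188) = 109*(√(152 + 183) - 188)/699 = 109*(√335 - 188)/699 = 109*(-188 + √335)/699 = -20492/699 + 109*√335/699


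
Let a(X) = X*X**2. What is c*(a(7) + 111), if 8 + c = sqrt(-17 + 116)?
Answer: -3632 + 1362*sqrt(11) ≈ 885.24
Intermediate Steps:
a(X) = X**3
c = -8 + 3*sqrt(11) (c = -8 + sqrt(-17 + 116) = -8 + sqrt(99) = -8 + 3*sqrt(11) ≈ 1.9499)
c*(a(7) + 111) = (-8 + 3*sqrt(11))*(7**3 + 111) = (-8 + 3*sqrt(11))*(343 + 111) = (-8 + 3*sqrt(11))*454 = -3632 + 1362*sqrt(11)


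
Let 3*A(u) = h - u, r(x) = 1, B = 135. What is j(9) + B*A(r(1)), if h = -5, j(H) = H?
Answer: -261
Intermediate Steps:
A(u) = -5/3 - u/3 (A(u) = (-5 - u)/3 = -5/3 - u/3)
j(9) + B*A(r(1)) = 9 + 135*(-5/3 - ⅓*1) = 9 + 135*(-5/3 - ⅓) = 9 + 135*(-2) = 9 - 270 = -261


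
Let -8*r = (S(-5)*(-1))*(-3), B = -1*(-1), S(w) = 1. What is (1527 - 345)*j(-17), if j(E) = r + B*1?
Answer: 2955/4 ≈ 738.75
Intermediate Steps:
B = 1
r = -3/8 (r = -1*(-1)*(-3)/8 = -(-1)*(-3)/8 = -⅛*3 = -3/8 ≈ -0.37500)
j(E) = 5/8 (j(E) = -3/8 + 1*1 = -3/8 + 1 = 5/8)
(1527 - 345)*j(-17) = (1527 - 345)*(5/8) = 1182*(5/8) = 2955/4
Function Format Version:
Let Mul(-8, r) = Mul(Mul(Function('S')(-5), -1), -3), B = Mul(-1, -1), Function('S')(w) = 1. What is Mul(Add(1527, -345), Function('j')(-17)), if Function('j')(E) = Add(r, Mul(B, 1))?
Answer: Rational(2955, 4) ≈ 738.75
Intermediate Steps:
B = 1
r = Rational(-3, 8) (r = Mul(Rational(-1, 8), Mul(Mul(1, -1), -3)) = Mul(Rational(-1, 8), Mul(-1, -3)) = Mul(Rational(-1, 8), 3) = Rational(-3, 8) ≈ -0.37500)
Function('j')(E) = Rational(5, 8) (Function('j')(E) = Add(Rational(-3, 8), Mul(1, 1)) = Add(Rational(-3, 8), 1) = Rational(5, 8))
Mul(Add(1527, -345), Function('j')(-17)) = Mul(Add(1527, -345), Rational(5, 8)) = Mul(1182, Rational(5, 8)) = Rational(2955, 4)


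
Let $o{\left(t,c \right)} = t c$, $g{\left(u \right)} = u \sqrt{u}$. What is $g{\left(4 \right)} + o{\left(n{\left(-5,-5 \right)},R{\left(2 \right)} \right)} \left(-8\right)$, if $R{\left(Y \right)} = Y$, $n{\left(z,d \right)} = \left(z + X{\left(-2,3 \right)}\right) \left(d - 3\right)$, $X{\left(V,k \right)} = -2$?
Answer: $-888$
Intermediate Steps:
$n{\left(z,d \right)} = \left(-3 + d\right) \left(-2 + z\right)$ ($n{\left(z,d \right)} = \left(z - 2\right) \left(d - 3\right) = \left(-2 + z\right) \left(-3 + d\right) = \left(-3 + d\right) \left(-2 + z\right)$)
$g{\left(u \right)} = u^{\frac{3}{2}}$
$o{\left(t,c \right)} = c t$
$g{\left(4 \right)} + o{\left(n{\left(-5,-5 \right)},R{\left(2 \right)} \right)} \left(-8\right) = 4^{\frac{3}{2}} + 2 \left(6 - -15 - -10 - -25\right) \left(-8\right) = 8 + 2 \left(6 + 15 + 10 + 25\right) \left(-8\right) = 8 + 2 \cdot 56 \left(-8\right) = 8 + 112 \left(-8\right) = 8 - 896 = -888$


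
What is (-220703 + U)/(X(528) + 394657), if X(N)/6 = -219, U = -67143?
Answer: -287846/393343 ≈ -0.73179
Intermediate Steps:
X(N) = -1314 (X(N) = 6*(-219) = -1314)
(-220703 + U)/(X(528) + 394657) = (-220703 - 67143)/(-1314 + 394657) = -287846/393343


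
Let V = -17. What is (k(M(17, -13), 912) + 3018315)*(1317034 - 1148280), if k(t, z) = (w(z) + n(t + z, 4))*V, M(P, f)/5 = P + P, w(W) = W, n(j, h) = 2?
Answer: 506730629858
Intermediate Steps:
M(P, f) = 10*P (M(P, f) = 5*(P + P) = 5*(2*P) = 10*P)
k(t, z) = -34 - 17*z (k(t, z) = (z + 2)*(-17) = (2 + z)*(-17) = -34 - 17*z)
(k(M(17, -13), 912) + 3018315)*(1317034 - 1148280) = ((-34 - 17*912) + 3018315)*(1317034 - 1148280) = ((-34 - 15504) + 3018315)*168754 = (-15538 + 3018315)*168754 = 3002777*168754 = 506730629858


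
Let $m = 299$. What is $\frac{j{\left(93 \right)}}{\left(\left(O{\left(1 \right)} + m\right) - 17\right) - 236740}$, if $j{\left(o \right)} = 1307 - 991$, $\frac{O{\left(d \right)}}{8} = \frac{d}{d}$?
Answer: $- \frac{158}{118225} \approx -0.0013364$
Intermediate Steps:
$O{\left(d \right)} = 8$ ($O{\left(d \right)} = 8 \frac{d}{d} = 8 \cdot 1 = 8$)
$j{\left(o \right)} = 316$ ($j{\left(o \right)} = 1307 - 991 = 316$)
$\frac{j{\left(93 \right)}}{\left(\left(O{\left(1 \right)} + m\right) - 17\right) - 236740} = \frac{316}{\left(\left(8 + 299\right) - 17\right) - 236740} = \frac{316}{\left(307 - 17\right) - 236740} = \frac{316}{290 - 236740} = \frac{316}{-236450} = 316 \left(- \frac{1}{236450}\right) = - \frac{158}{118225}$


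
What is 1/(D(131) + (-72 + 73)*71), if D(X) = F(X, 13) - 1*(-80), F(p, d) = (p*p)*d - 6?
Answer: 1/223238 ≈ 4.4795e-6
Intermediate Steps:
F(p, d) = -6 + d*p**2 (F(p, d) = p**2*d - 6 = d*p**2 - 6 = -6 + d*p**2)
D(X) = 74 + 13*X**2 (D(X) = (-6 + 13*X**2) - 1*(-80) = (-6 + 13*X**2) + 80 = 74 + 13*X**2)
1/(D(131) + (-72 + 73)*71) = 1/((74 + 13*131**2) + (-72 + 73)*71) = 1/((74 + 13*17161) + 1*71) = 1/((74 + 223093) + 71) = 1/(223167 + 71) = 1/223238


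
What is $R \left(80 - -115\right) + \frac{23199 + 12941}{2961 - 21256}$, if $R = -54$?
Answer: $- \frac{38536498}{3659} \approx -10532.0$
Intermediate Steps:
$R \left(80 - -115\right) + \frac{23199 + 12941}{2961 - 21256} = - 54 \left(80 - -115\right) + \frac{23199 + 12941}{2961 - 21256} = - 54 \left(80 + 115\right) + \frac{36140}{-18295} = \left(-54\right) 195 + 36140 \left(- \frac{1}{18295}\right) = -10530 - \frac{7228}{3659} = - \frac{38536498}{3659}$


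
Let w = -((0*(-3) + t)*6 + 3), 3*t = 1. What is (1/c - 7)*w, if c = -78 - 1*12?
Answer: 631/18 ≈ 35.056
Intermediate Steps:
t = ⅓ (t = (⅓)*1 = ⅓ ≈ 0.33333)
c = -90 (c = -78 - 12 = -90)
w = -5 (w = -((0*(-3) + ⅓)*6 + 3) = -((0 + ⅓)*6 + 3) = -((⅓)*6 + 3) = -(2 + 3) = -1*5 = -5)
(1/c - 7)*w = (1/(-90) - 7)*(-5) = (-1/90 - 7)*(-5) = -631/90*(-5) = 631/18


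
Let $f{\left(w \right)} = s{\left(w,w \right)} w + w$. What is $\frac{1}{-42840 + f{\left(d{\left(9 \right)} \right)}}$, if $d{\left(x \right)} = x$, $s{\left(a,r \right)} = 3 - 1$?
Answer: $- \frac{1}{42813} \approx -2.3357 \cdot 10^{-5}$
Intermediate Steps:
$s{\left(a,r \right)} = 2$ ($s{\left(a,r \right)} = 3 - 1 = 2$)
$f{\left(w \right)} = 3 w$ ($f{\left(w \right)} = 2 w + w = 3 w$)
$\frac{1}{-42840 + f{\left(d{\left(9 \right)} \right)}} = \frac{1}{-42840 + 3 \cdot 9} = \frac{1}{-42840 + 27} = \frac{1}{-42813} = - \frac{1}{42813}$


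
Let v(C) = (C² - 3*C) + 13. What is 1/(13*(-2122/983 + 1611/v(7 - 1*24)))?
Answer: 346999/10849111 ≈ 0.031984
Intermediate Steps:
v(C) = 13 + C² - 3*C
1/(13*(-2122/983 + 1611/v(7 - 1*24))) = 1/(13*(-2122/983 + 1611/(13 + (7 - 1*24)² - 3*(7 - 1*24)))) = 1/(13*(-2122*1/983 + 1611/(13 + (7 - 24)² - 3*(7 - 24)))) = 1/(13*(-2122/983 + 1611/(13 + (-17)² - 3*(-17)))) = 1/(13*(-2122/983 + 1611/(13 + 289 + 51))) = 1/(13*(-2122/983 + 1611/353)) = 1/(13*(834547/346999)) = 1/(10849111/346999) = 346999/10849111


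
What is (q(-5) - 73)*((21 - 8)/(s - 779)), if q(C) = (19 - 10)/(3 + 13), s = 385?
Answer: 15067/6304 ≈ 2.3901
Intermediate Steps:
q(C) = 9/16
(q(-5) - 73)*((21 - 8)/(s - 779)) = (9/16 - 73)*((21 - 8)/(385 - 779)) = -15067/(16*(-394)) = -15067*(-1)/(16*394) = -1159/16*(-13/394) = 15067/6304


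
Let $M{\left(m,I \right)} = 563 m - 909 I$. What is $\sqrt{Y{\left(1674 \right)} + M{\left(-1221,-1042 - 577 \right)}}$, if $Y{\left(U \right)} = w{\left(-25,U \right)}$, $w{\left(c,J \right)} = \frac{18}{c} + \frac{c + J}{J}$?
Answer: $\frac{\sqrt{6104666920098}}{2790} \approx 885.58$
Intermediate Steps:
$w{\left(c,J \right)} = \frac{18}{c} + \frac{J + c}{J}$
$Y{\left(U \right)} = \frac{7}{25} - \frac{25}{U}$ ($Y{\left(U \right)} = 1 + \frac{18}{-25} - \frac{25}{U} = 1 + 18 \left(- \frac{1}{25}\right) - \frac{25}{U} = 1 - \frac{18}{25} - \frac{25}{U} = \frac{7}{25} - \frac{25}{U}$)
$M{\left(m,I \right)} = - 909 I + 563 m$
$\sqrt{Y{\left(1674 \right)} + M{\left(-1221,-1042 - 577 \right)}} = \sqrt{\left(\frac{7}{25} - \frac{25}{1674}\right) - \left(687423 + 909 \left(-1042 - 577\right)\right)} = \sqrt{\left(\frac{7}{25} - \frac{25}{1674}\right) - -784248} = \sqrt{\frac{11093}{41850} + \left(1471671 - 687423\right)} = \sqrt{\frac{11093}{41850} + 784248} = \sqrt{\frac{32820789893}{41850}} = \frac{\sqrt{6104666920098}}{2790}$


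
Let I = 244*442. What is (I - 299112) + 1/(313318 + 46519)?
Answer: -68823863967/359837 ≈ -1.9126e+5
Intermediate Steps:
I = 107848
(I - 299112) + 1/(313318 + 46519) = (107848 - 299112) + 1/(313318 + 46519) = -191264 + 1/359837 = -68823863967/359837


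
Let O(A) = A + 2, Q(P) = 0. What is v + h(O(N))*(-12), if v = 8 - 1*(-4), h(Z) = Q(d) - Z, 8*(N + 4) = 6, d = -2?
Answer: -3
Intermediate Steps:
N = -13/4 (N = -4 + (⅛)*6 = -4 + ¾ = -13/4 ≈ -3.2500)
O(A) = 2 + A
h(Z) = -Z (h(Z) = 0 - Z = -Z)
v = 12 (v = 8 + 4 = 12)
v + h(O(N))*(-12) = 12 - (2 - 13/4)*(-12) = 12 - 1*(-5/4)*(-12) = 12 + (5/4)*(-12) = 12 - 15 = -3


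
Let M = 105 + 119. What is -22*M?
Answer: -4928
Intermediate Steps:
M = 224
-22*M = -22*224 = -4928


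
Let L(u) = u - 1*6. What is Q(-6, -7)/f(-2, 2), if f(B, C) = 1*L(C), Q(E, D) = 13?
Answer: -13/4 ≈ -3.2500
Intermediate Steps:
L(u) = -6 + u (L(u) = u - 6 = -6 + u)
f(B, C) = -6 + C (f(B, C) = 1*(-6 + C) = -6 + C)
Q(-6, -7)/f(-2, 2) = 13/(-6 + 2) = 13/(-4) = 13*(-¼) = -13/4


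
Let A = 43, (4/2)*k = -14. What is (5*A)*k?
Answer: -1505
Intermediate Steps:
k = -7 (k = (1/2)*(-14) = -7)
(5*A)*k = (5*43)*(-7) = 215*(-7) = -1505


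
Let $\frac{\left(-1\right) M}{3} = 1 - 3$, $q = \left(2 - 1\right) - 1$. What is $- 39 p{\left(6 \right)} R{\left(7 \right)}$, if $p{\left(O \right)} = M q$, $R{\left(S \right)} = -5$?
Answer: $0$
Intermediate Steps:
$q = 0$ ($q = 1 - 1 = 0$)
$M = 6$ ($M = - 3 \left(1 - 3\right) = \left(-3\right) \left(-2\right) = 6$)
$p{\left(O \right)} = 0$ ($p{\left(O \right)} = 6 \cdot 0 = 0$)
$- 39 p{\left(6 \right)} R{\left(7 \right)} = \left(-39\right) 0 \left(-5\right) = 0 \left(-5\right) = 0$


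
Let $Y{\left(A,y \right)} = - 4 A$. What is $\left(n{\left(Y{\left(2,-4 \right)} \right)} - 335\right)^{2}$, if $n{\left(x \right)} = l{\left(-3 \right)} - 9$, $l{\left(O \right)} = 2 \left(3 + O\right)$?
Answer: $118336$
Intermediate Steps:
$l{\left(O \right)} = 6 + 2 O$
$n{\left(x \right)} = -9$ ($n{\left(x \right)} = \left(6 + 2 \left(-3\right)\right) - 9 = \left(6 - 6\right) - 9 = 0 - 9 = -9$)
$\left(n{\left(Y{\left(2,-4 \right)} \right)} - 335\right)^{2} = \left(-9 - 335\right)^{2} = \left(-344\right)^{2} = 118336$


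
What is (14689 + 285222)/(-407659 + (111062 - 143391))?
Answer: -299911/439988 ≈ -0.68163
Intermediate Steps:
(14689 + 285222)/(-407659 + (111062 - 143391)) = 299911/(-407659 - 32329) = 299911/(-439988) = 299911*(-1/439988) = -299911/439988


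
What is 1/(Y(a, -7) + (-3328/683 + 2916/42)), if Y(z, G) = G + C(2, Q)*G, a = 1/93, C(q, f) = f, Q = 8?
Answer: 4781/7439 ≈ 0.64269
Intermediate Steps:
a = 1/93 ≈ 0.010753
Y(z, G) = 9*G (Y(z, G) = G + 8*G = 9*G)
1/(Y(a, -7) + (-3328/683 + 2916/42)) = 1/(9*(-7) + (-3328/683 + 2916/42)) = 1/(-63 + (-3328*1/683 + 2916*(1/42))) = 1/(-63 + (-3328/683 + 486/7)) = 1/(-63 + 308642/4781) = 1/(7439/4781) = 4781/7439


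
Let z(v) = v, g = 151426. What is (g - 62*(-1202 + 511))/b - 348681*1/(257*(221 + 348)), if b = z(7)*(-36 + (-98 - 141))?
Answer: -29079603369/281498525 ≈ -103.30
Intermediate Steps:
b = -1925 (b = 7*(-36 + (-98 - 141)) = 7*(-36 - 239) = 7*(-275) = -1925)
(g - 62*(-1202 + 511))/b - 348681*1/(257*(221 + 348)) = (151426 - 62*(-1202 + 511))/(-1925) - 348681*1/(257*(221 + 348)) = (151426 - 62*(-691))*(-1/1925) - 348681/(257*569) = (151426 - 1*(-42842))*(-1/1925) - 348681/146233 = (151426 + 42842)*(-1/1925) - 348681*1/146233 = 194268*(-1/1925) - 348681/146233 = -194268/1925 - 348681/146233 = -29079603369/281498525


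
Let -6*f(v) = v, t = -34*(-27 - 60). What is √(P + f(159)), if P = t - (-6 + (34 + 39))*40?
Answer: √1006/2 ≈ 15.859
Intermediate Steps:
t = 2958 (t = -34*(-87) = 2958)
f(v) = -v/6
P = 278 (P = 2958 - (-6 + (34 + 39))*40 = 2958 - (-6 + 73)*40 = 2958 - 67*40 = 2958 - 1*2680 = 2958 - 2680 = 278)
√(P + f(159)) = √(278 - ⅙*159) = √(278 - 53/2) = √(503/2) = √1006/2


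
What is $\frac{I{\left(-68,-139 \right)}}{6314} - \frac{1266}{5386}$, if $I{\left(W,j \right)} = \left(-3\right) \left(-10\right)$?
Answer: $- \frac{1957986}{8501801} \approx -0.2303$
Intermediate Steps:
$I{\left(W,j \right)} = 30$
$\frac{I{\left(-68,-139 \right)}}{6314} - \frac{1266}{5386} = \frac{30}{6314} - \frac{1266}{5386} = 30 \cdot \frac{1}{6314} - \frac{633}{2693} = \frac{15}{3157} - \frac{633}{2693} = - \frac{1957986}{8501801}$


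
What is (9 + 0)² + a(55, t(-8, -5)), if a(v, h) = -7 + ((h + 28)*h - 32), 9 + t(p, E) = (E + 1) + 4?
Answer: -129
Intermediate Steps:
t(p, E) = -4 + E (t(p, E) = -9 + ((E + 1) + 4) = -9 + ((1 + E) + 4) = -9 + (5 + E) = -4 + E)
a(v, h) = -39 + h*(28 + h) (a(v, h) = -7 + ((28 + h)*h - 32) = -7 + (h*(28 + h) - 32) = -7 + (-32 + h*(28 + h)) = -39 + h*(28 + h))
(9 + 0)² + a(55, t(-8, -5)) = (9 + 0)² + (-39 + (-4 - 5)² + 28*(-4 - 5)) = 9² + (-39 + (-9)² + 28*(-9)) = 81 + (-39 + 81 - 252) = 81 - 210 = -129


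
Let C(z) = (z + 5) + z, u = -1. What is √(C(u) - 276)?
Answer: I*√273 ≈ 16.523*I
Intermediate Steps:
C(z) = 5 + 2*z (C(z) = (5 + z) + z = 5 + 2*z)
√(C(u) - 276) = √((5 + 2*(-1)) - 276) = √((5 - 2) - 276) = √(3 - 276) = √(-273) = I*√273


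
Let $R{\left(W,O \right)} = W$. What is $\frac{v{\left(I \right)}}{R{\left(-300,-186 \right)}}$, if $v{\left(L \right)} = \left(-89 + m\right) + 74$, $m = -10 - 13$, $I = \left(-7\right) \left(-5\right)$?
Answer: $\frac{19}{150} \approx 0.12667$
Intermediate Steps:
$I = 35$
$m = -23$
$v{\left(L \right)} = -38$ ($v{\left(L \right)} = \left(-89 - 23\right) + 74 = -112 + 74 = -38$)
$\frac{v{\left(I \right)}}{R{\left(-300,-186 \right)}} = - \frac{38}{-300} = \left(-38\right) \left(- \frac{1}{300}\right) = \frac{19}{150}$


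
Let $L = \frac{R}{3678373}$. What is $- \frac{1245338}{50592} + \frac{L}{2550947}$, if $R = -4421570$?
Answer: $- \frac{5842711664736532259}{237360831263267376} \approx -24.615$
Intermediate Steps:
$L = - \frac{4421570}{3678373} \approx -1.202$
$- \frac{1245338}{50592} + \frac{L}{2550947} = - \frac{1245338}{50592} - \frac{4421570}{3678373 \cdot 2550947} = \left(-1245338\right) \frac{1}{50592} - \frac{4421570}{9383334569231} = - \frac{622669}{25296} - \frac{4421570}{9383334569231} = - \frac{5842711664736532259}{237360831263267376}$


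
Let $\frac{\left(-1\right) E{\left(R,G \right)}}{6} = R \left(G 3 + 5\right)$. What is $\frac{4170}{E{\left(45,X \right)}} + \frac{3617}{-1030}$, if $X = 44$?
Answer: $- \frac{4602931}{1269990} \approx -3.6244$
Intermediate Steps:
$E{\left(R,G \right)} = - 6 R \left(5 + 3 G\right)$ ($E{\left(R,G \right)} = - 6 R \left(G 3 + 5\right) = - 6 R \left(3 G + 5\right) = - 6 R \left(5 + 3 G\right)$)
$\frac{4170}{E{\left(45,X \right)}} + \frac{3617}{-1030} = \frac{4170}{\left(-6\right) 45 \left(5 + 3 \cdot 44\right)} + \frac{3617}{-1030} = \frac{4170}{\left(-6\right) 45 \left(5 + 132\right)} + 3617 \left(- \frac{1}{1030}\right) = \frac{4170}{\left(-6\right) 45 \cdot 137} - \frac{3617}{1030} = \frac{4170}{-36990} - \frac{3617}{1030} = 4170 \left(- \frac{1}{36990}\right) - \frac{3617}{1030} = - \frac{139}{1233} - \frac{3617}{1030} = - \frac{4602931}{1269990}$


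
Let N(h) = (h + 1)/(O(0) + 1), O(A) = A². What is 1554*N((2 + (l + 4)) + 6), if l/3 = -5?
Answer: -3108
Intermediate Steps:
l = -15 (l = 3*(-5) = -15)
N(h) = 1 + h (N(h) = (h + 1)/(0² + 1) = (1 + h)/(0 + 1) = (1 + h)/1 = (1 + h)*1 = 1 + h)
1554*N((2 + (l + 4)) + 6) = 1554*(1 + ((2 + (-15 + 4)) + 6)) = 1554*(1 + ((2 - 11) + 6)) = 1554*(1 + (-9 + 6)) = 1554*(1 - 3) = 1554*(-2) = -3108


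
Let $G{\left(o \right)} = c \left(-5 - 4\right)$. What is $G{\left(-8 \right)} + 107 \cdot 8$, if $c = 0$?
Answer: $856$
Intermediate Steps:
$G{\left(o \right)} = 0$ ($G{\left(o \right)} = 0 \left(-5 - 4\right) = 0 \left(-9\right) = 0$)
$G{\left(-8 \right)} + 107 \cdot 8 = 0 + 107 \cdot 8 = 0 + 856 = 856$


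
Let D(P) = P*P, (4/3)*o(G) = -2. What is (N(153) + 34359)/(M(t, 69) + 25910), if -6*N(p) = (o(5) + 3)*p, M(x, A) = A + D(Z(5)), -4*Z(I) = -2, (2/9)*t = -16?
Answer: 683/517 ≈ 1.3211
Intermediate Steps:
t = -72 (t = (9/2)*(-16) = -72)
Z(I) = ½ (Z(I) = -¼*(-2) = ½)
o(G) = -3/2 (o(G) = (¾)*(-2) = -3/2)
D(P) = P²
M(x, A) = ¼ + A (M(x, A) = A + (½)² = A + ¼ = ¼ + A)
N(p) = -p/4 (N(p) = -(-3/2 + 3)*p/6 = -p/4)
(N(153) + 34359)/(M(t, 69) + 25910) = (-¼*153 + 34359)/((¼ + 69) + 25910) = (-153/4 + 34359)/(277/4 + 25910) = 137283/(4*(103917/4)) = (137283/4)*(4/103917) = 683/517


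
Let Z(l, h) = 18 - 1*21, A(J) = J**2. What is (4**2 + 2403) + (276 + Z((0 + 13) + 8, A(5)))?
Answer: 2692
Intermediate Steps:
Z(l, h) = -3 (Z(l, h) = 18 - 21 = -3)
(4**2 + 2403) + (276 + Z((0 + 13) + 8, A(5))) = (4**2 + 2403) + (276 - 3) = (16 + 2403) + 273 = 2419 + 273 = 2692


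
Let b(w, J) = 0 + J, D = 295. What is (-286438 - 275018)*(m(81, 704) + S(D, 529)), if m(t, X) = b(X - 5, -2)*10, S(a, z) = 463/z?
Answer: 5680250352/529 ≈ 1.0738e+7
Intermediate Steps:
b(w, J) = J
m(t, X) = -20 (m(t, X) = -2*10 = -20)
(-286438 - 275018)*(m(81, 704) + S(D, 529)) = (-286438 - 275018)*(-20 + 463/529) = -561456*(-20 + 463*(1/529)) = -561456*(-20 + 463/529) = -561456*(-10117/529) = 5680250352/529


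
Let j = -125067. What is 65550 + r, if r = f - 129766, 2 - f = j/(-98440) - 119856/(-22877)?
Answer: -144625350644719/2252011880 ≈ -64221.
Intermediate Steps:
f = -10155758639/2252011880 (f = 2 - (-125067/(-98440) - 119856/(-22877)) = 2 - (-125067*(-1/98440) - 119856*(-1/22877)) = 2 - (125067/98440 + 119856/22877) = 2 - 1*14659782399/2252011880 = 2 - 14659782399/2252011880 = -10155758639/2252011880 ≈ -4.5096)
r = -292244729378719/2252011880 (r = -10155758639/2252011880 - 129766 = -292244729378719/2252011880 ≈ -1.2977e+5)
65550 + r = 65550 - 292244729378719/2252011880 = -144625350644719/2252011880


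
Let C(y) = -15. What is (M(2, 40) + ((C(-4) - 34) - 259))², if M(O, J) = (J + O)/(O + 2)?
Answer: 354025/4 ≈ 88506.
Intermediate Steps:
M(O, J) = (J + O)/(2 + O)
(M(2, 40) + ((C(-4) - 34) - 259))² = ((40 + 2)/(2 + 2) + ((-15 - 34) - 259))² = (42/4 + (-49 - 259))² = ((¼)*42 - 308)² = (21/2 - 308)² = (-595/2)² = 354025/4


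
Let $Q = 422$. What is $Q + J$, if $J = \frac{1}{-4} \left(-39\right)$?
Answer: $\frac{1727}{4} \approx 431.75$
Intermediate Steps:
$J = \frac{39}{4}$ ($J = \left(- \frac{1}{4}\right) \left(-39\right) = \frac{39}{4} \approx 9.75$)
$Q + J = 422 + \frac{39}{4} = \frac{1727}{4}$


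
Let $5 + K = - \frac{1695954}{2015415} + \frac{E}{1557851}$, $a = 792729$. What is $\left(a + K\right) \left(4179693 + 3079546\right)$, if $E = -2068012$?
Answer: $\frac{6022558995363202929837538}{1046572091055} \approx 5.7546 \cdot 10^{12}$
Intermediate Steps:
$K = - \frac{7502842468553}{1046572091055}$ ($K = -5 - \left(\frac{565318}{671805} + \frac{2068012}{1557851}\right) = -5 - \frac{2269982013278}{1046572091055} = - \frac{7502842468553}{1046572091055} \approx -7.169$)
$\left(a + K\right) \left(4179693 + 3079546\right) = \left(792729 - \frac{7502842468553}{1046572091055}\right) \left(4179693 + 3079546\right) = \frac{829640544327470542}{1046572091055} \cdot 7259239 = \frac{6022558995363202929837538}{1046572091055}$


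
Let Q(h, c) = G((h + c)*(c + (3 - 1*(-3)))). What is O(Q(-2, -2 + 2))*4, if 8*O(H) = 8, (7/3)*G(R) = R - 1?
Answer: 4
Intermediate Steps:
G(R) = -3/7 + 3*R/7 (G(R) = 3*(R - 1)/7 = 3*(-1 + R)/7 = -3/7 + 3*R/7)
Q(h, c) = -3/7 + 3*(6 + c)*(c + h)/7 (Q(h, c) = -3/7 + 3*((h + c)*(c + (3 - 1*(-3))))/7 = -3/7 + 3*((c + h)*(c + (3 + 3)))/7 = -3/7 + 3*((c + h)*(c + 6))/7 = -3/7 + 3*((c + h)*(6 + c))/7 = -3/7 + 3*((6 + c)*(c + h))/7 = -3/7 + 3*(6 + c)*(c + h)/7)
O(H) = 1 (O(H) = (1/8)*8 = 1)
O(Q(-2, -2 + 2))*4 = 1*4 = 4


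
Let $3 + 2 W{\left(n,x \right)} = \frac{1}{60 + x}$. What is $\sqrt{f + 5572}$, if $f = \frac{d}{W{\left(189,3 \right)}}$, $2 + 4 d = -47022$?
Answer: $\frac{7 \sqrt{606394}}{47} \approx 115.98$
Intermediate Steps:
$d = -11756$ ($d = - \frac{1}{2} + \frac{1}{4} \left(-47022\right) = - \frac{1}{2} - \frac{23511}{2} = -11756$)
$W{\left(n,x \right)} = - \frac{3}{2} + \frac{1}{2 \left(60 + x\right)}$
$f = \frac{370314}{47}$ ($f = - \frac{11756}{\frac{1}{2} \frac{1}{60 + 3} \left(-179 - 9\right)} = - \frac{11756}{\frac{1}{2} \cdot \frac{1}{63} \left(-179 - 9\right)} = - \frac{11756}{\frac{1}{2} \cdot \frac{1}{63} \left(-188\right)} = - \frac{11756}{- \frac{94}{63}} = \left(-11756\right) \left(- \frac{63}{94}\right) = \frac{370314}{47} \approx 7879.0$)
$\sqrt{f + 5572} = \sqrt{\frac{370314}{47} + 5572} = \sqrt{\frac{632198}{47}} = \frac{7 \sqrt{606394}}{47}$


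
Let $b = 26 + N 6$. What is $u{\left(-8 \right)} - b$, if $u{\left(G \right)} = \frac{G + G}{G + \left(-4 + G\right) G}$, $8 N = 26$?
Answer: $- \frac{1005}{22} \approx -45.682$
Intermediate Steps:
$N = \frac{13}{4}$ ($N = \frac{1}{8} \cdot 26 = \frac{13}{4} \approx 3.25$)
$u{\left(G \right)} = \frac{2 G}{G + G \left(-4 + G\right)}$
$b = \frac{91}{2}$ ($b = 26 + \frac{13}{4} \cdot 6 = 26 + \frac{39}{2} = \frac{91}{2} \approx 45.5$)
$u{\left(-8 \right)} - b = \frac{2}{-3 - 8} - \frac{91}{2} = \frac{2}{-11} - \frac{91}{2} = 2 \left(- \frac{1}{11}\right) - \frac{91}{2} = - \frac{2}{11} - \frac{91}{2} = - \frac{1005}{22}$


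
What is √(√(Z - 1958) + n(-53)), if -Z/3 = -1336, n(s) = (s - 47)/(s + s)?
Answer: √(2650 + 14045*√82)/53 ≈ 6.7986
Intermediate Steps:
n(s) = (-47 + s)/(2*s) (n(s) = (-47 + s)/((2*s)) = (-47 + s)*(1/(2*s)) = (-47 + s)/(2*s))
Z = 4008 (Z = -3*(-1336) = 4008)
√(√(Z - 1958) + n(-53)) = √(√(4008 - 1958) + (½)*(-47 - 53)/(-53)) = √(√2050 + (½)*(-1/53)*(-100)) = √(5*√82 + 50/53) = √(50/53 + 5*√82)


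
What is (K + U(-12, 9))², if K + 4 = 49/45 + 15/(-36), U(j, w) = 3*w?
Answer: 18156121/32400 ≈ 560.37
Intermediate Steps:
K = -599/180 (K = -4 + (49/45 + 15/(-36)) = -4 + (49*(1/45) + 15*(-1/36)) = -4 + (49/45 - 5/12) = -4 + 121/180 = -599/180 ≈ -3.3278)
(K + U(-12, 9))² = (-599/180 + 3*9)² = (-599/180 + 27)² = (4261/180)² = 18156121/32400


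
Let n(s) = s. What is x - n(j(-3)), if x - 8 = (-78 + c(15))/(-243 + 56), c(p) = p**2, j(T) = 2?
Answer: 975/187 ≈ 5.2139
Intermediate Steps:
x = 1349/187 (x = 8 + (-78 + 15**2)/(-243 + 56) = 8 + (-78 + 225)/(-187) = 8 + 147*(-1/187) = 8 - 147/187 = 1349/187 ≈ 7.2139)
x - n(j(-3)) = 1349/187 - 1*2 = 1349/187 - 2 = 975/187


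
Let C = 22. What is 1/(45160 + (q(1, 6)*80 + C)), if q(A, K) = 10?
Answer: 1/45982 ≈ 2.1748e-5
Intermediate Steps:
1/(45160 + (q(1, 6)*80 + C)) = 1/(45160 + (10*80 + 22)) = 1/(45160 + (800 + 22)) = 1/(45160 + 822) = 1/45982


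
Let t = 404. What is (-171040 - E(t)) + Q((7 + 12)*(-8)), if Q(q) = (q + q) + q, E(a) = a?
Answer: -171900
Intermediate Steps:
Q(q) = 3*q (Q(q) = 2*q + q = 3*q)
(-171040 - E(t)) + Q((7 + 12)*(-8)) = (-171040 - 1*404) + 3*((7 + 12)*(-8)) = (-171040 - 404) + 3*(19*(-8)) = -171444 + 3*(-152) = -171444 - 456 = -171900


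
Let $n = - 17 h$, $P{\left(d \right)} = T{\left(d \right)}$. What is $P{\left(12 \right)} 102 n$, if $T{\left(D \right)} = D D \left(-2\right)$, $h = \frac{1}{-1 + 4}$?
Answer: $166464$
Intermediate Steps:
$h = \frac{1}{3} \approx 0.33333$
$T{\left(D \right)} = - 2 D^{2}$ ($T{\left(D \right)} = D^{2} \left(-2\right) = - 2 D^{2}$)
$P{\left(d \right)} = - 2 d^{2}$
$n = - \frac{17}{3}$ ($n = \left(-17\right) \frac{1}{3} = - \frac{17}{3} \approx -5.6667$)
$P{\left(12 \right)} 102 n = - 2 \cdot 12^{2} \cdot 102 \left(- \frac{17}{3}\right) = \left(-2\right) 144 \cdot 102 \left(- \frac{17}{3}\right) = \left(-288\right) 102 \left(- \frac{17}{3}\right) = \left(-29376\right) \left(- \frac{17}{3}\right) = 166464$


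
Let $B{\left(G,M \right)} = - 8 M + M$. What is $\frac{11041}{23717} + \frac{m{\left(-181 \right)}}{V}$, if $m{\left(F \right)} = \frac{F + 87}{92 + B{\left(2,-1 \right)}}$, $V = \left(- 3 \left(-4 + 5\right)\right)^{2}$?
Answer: $\frac{7608133}{21131847} \approx 0.36003$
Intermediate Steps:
$B{\left(G,M \right)} = - 7 M$
$V = 9$ ($V = \left(\left(-3\right) 1\right)^{2} = \left(-3\right)^{2} = 9$)
$m{\left(F \right)} = \frac{29}{33} + \frac{F}{99}$ ($m{\left(F \right)} = \frac{F + 87}{92 - -7} = \frac{87 + F}{92 + 7} = \frac{87 + F}{99} = \left(87 + F\right) \frac{1}{99} = \frac{29}{33} + \frac{F}{99}$)
$\frac{11041}{23717} + \frac{m{\left(-181 \right)}}{V} = \frac{11041}{23717} + \frac{\frac{29}{33} + \frac{1}{99} \left(-181\right)}{9} = 11041 \cdot \frac{1}{23717} + \left(\frac{29}{33} - \frac{181}{99}\right) \frac{1}{9} = \frac{11041}{23717} - \frac{94}{891} = \frac{7608133}{21131847}$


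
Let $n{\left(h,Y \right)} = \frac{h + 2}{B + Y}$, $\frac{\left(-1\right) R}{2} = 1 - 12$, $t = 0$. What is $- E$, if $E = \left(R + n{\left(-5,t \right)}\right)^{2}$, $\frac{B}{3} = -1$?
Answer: $-529$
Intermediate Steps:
$B = -3$ ($B = 3 \left(-1\right) = -3$)
$R = 22$ ($R = - 2 \left(1 - 12\right) = \left(-2\right) \left(-11\right) = 22$)
$n{\left(h,Y \right)} = \frac{2 + h}{-3 + Y}$ ($n{\left(h,Y \right)} = \frac{h + 2}{-3 + Y} = \frac{2 + h}{-3 + Y}$)
$E = 529$ ($E = \left(22 + \frac{2 - 5}{-3 + 0}\right)^{2} = \left(22 + \frac{1}{-3} \left(-3\right)\right)^{2} = \left(22 - -1\right)^{2} = \left(22 + 1\right)^{2} = 23^{2} = 529$)
$- E = \left(-1\right) 529 = -529$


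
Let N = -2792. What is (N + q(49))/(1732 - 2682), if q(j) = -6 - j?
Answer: 2847/950 ≈ 2.9968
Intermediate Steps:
(N + q(49))/(1732 - 2682) = (-2792 + (-6 - 1*49))/(1732 - 2682) = (-2792 + (-6 - 49))/(-950) = (-2792 - 55)*(-1/950) = -2847*(-1/950) = 2847/950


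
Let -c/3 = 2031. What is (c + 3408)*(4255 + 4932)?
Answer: -24667095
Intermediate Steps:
c = -6093 (c = -3*2031 = -6093)
(c + 3408)*(4255 + 4932) = (-6093 + 3408)*(4255 + 4932) = -2685*9187 = -24667095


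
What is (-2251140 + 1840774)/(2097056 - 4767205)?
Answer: 410366/2670149 ≈ 0.15369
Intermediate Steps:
(-2251140 + 1840774)/(2097056 - 4767205) = -410366/(-2670149) = -410366*(-1/2670149) = 410366/2670149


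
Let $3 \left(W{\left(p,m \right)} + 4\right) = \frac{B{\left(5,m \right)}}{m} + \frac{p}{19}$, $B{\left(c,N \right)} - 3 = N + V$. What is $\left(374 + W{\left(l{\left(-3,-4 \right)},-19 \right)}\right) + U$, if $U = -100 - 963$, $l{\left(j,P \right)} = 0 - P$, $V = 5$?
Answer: $- \frac{13162}{19} \approx -692.74$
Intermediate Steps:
$B{\left(c,N \right)} = 8 + N$ ($B{\left(c,N \right)} = 3 + \left(N + 5\right) = 3 + \left(5 + N\right) = 8 + N$)
$l{\left(j,P \right)} = - P$
$U = -1063$
$W{\left(p,m \right)} = -4 + \frac{p}{57} + \frac{8 + m}{3 m}$ ($W{\left(p,m \right)} = -4 + \frac{\frac{8 + m}{m} + \frac{p}{19}}{3} = -4 + \frac{\frac{p}{19} + \frac{8 + m}{m}}{3} = -4 + \left(\frac{p}{57} + \frac{8 + m}{3 m}\right) = -4 + \frac{p}{57} + \frac{8 + m}{3 m}$)
$\left(374 + W{\left(l{\left(-3,-4 \right)},-19 \right)}\right) + U = \left(374 + \frac{152 - -3971 - 19 \left(\left(-1\right) \left(-4\right)\right)}{57 \left(-19\right)}\right) - 1063 = \left(374 + \frac{1}{57} \left(- \frac{1}{19}\right) \left(152 + 3971 - 76\right)\right) - 1063 = \left(374 + \frac{1}{57} \left(- \frac{1}{19}\right) 4047\right) - 1063 = \left(374 - \frac{71}{19}\right) - 1063 = \frac{7035}{19} - 1063 = - \frac{13162}{19}$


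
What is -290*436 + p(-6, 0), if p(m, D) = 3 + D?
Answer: -126437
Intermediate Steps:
-290*436 + p(-6, 0) = -290*436 + (3 + 0) = -126440 + 3 = -126437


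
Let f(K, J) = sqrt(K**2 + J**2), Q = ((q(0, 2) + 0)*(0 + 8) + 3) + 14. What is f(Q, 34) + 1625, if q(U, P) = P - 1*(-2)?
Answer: 1625 + sqrt(3557) ≈ 1684.6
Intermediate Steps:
q(U, P) = 2 + P (q(U, P) = P + 2 = 2 + P)
Q = 49 (Q = (((2 + 2) + 0)*(0 + 8) + 3) + 14 = ((4 + 0)*8 + 3) + 14 = (4*8 + 3) + 14 = (32 + 3) + 14 = 35 + 14 = 49)
f(K, J) = sqrt(J**2 + K**2)
f(Q, 34) + 1625 = sqrt(34**2 + 49**2) + 1625 = sqrt(1156 + 2401) + 1625 = sqrt(3557) + 1625 = 1625 + sqrt(3557)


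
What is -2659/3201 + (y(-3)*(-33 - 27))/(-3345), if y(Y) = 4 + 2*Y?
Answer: -618565/713823 ≈ -0.86655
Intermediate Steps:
-2659/3201 + (y(-3)*(-33 - 27))/(-3345) = -2659/3201 + ((4 + 2*(-3))*(-33 - 27))/(-3345) = -2659*1/3201 + ((4 - 6)*(-60))*(-1/3345) = -2659/3201 - 2*(-60)*(-1/3345) = -2659/3201 + 120*(-1/3345) = -2659/3201 - 8/223 = -618565/713823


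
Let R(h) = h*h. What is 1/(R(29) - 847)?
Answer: -⅙ ≈ -0.16667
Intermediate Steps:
R(h) = h²
1/(R(29) - 847) = 1/(29² - 847) = 1/(841 - 847) = 1/(-6) = -⅙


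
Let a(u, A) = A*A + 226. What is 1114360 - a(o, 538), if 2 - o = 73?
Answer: 824690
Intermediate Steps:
o = -71 (o = 2 - 1*73 = 2 - 73 = -71)
a(u, A) = 226 + A² (a(u, A) = A² + 226 = 226 + A²)
1114360 - a(o, 538) = 1114360 - (226 + 538²) = 1114360 - (226 + 289444) = 1114360 - 1*289670 = 1114360 - 289670 = 824690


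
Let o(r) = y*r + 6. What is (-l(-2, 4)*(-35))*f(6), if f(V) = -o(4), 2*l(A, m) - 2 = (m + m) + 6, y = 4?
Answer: -6160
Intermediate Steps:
o(r) = 6 + 4*r (o(r) = 4*r + 6 = 6 + 4*r)
l(A, m) = 4 + m (l(A, m) = 1 + ((m + m) + 6)/2 = 1 + (2*m + 6)/2 = 1 + (6 + 2*m)/2 = 1 + (3 + m) = 4 + m)
f(V) = -22 (f(V) = -(6 + 4*4) = -(6 + 16) = -1*22 = -22)
(-l(-2, 4)*(-35))*f(6) = (-(4 + 4)*(-35))*(-22) = (-1*8*(-35))*(-22) = -8*(-35)*(-22) = 280*(-22) = -6160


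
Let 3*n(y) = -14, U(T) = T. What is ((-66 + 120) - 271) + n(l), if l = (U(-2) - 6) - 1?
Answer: -665/3 ≈ -221.67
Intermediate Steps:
l = -9 (l = (-2 - 6) - 1 = -8 - 1 = -9)
n(y) = -14/3 (n(y) = (⅓)*(-14) = -14/3)
((-66 + 120) - 271) + n(l) = ((-66 + 120) - 271) - 14/3 = (54 - 271) - 14/3 = -217 - 14/3 = -665/3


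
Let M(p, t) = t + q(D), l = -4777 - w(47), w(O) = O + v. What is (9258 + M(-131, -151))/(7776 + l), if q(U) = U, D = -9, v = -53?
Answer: 9098/3005 ≈ 3.0276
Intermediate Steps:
w(O) = -53 + O (w(O) = O - 53 = -53 + O)
l = -4771 (l = -4777 - (-53 + 47) = -4777 - 1*(-6) = -4777 + 6 = -4771)
M(p, t) = -9 + t (M(p, t) = t - 9 = -9 + t)
(9258 + M(-131, -151))/(7776 + l) = (9258 + (-9 - 151))/(7776 - 4771) = (9258 - 160)/3005 = 9098*(1/3005) = 9098/3005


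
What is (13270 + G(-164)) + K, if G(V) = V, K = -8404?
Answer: 4702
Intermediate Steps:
(13270 + G(-164)) + K = (13270 - 164) - 8404 = 13106 - 8404 = 4702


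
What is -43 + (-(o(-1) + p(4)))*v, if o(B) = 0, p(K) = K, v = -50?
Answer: 157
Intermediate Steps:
-43 + (-(o(-1) + p(4)))*v = -43 - (0 + 4)*(-50) = -43 - 1*4*(-50) = -43 - 4*(-50) = -43 + 200 = 157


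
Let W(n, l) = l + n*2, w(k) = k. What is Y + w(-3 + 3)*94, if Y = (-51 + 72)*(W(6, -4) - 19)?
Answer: -231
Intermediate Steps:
W(n, l) = l + 2*n
Y = -231 (Y = (-51 + 72)*((-4 + 2*6) - 19) = 21*((-4 + 12) - 19) = 21*(8 - 19) = 21*(-11) = -231)
Y + w(-3 + 3)*94 = -231 + (-3 + 3)*94 = -231 + 0*94 = -231 + 0 = -231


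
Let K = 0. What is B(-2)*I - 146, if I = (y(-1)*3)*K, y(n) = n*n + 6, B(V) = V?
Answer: -146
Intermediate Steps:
y(n) = 6 + n² (y(n) = n² + 6 = 6 + n²)
I = 0 (I = ((6 + (-1)²)*3)*0 = ((6 + 1)*3)*0 = (7*3)*0 = 21*0 = 0)
B(-2)*I - 146 = -2*0 - 146 = 0 - 146 = -146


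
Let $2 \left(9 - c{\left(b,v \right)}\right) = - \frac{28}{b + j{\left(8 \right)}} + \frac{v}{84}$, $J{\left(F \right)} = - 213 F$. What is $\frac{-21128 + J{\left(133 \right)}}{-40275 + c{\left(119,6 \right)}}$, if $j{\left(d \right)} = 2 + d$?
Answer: $\frac{178638684}{145440529} \approx 1.2283$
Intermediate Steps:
$c{\left(b,v \right)} = 9 + \frac{14}{10 + b} - \frac{v}{168}$ ($c{\left(b,v \right)} = 9 - \frac{- \frac{28}{b + \left(2 + 8\right)} + \frac{v}{84}}{2} = 9 - \frac{- \frac{28}{b + 10} + v \frac{1}{84}}{2} = 9 - \frac{- \frac{28}{10 + b} + \frac{v}{84}}{2} = 9 - \left(- \frac{14}{10 + b} + \frac{v}{168}\right) = 9 + \frac{14}{10 + b} - \frac{v}{168}$)
$\frac{-21128 + J{\left(133 \right)}}{-40275 + c{\left(119,6 \right)}} = \frac{-21128 - 28329}{-40275 + \frac{17472 - 60 + 1512 \cdot 119 - 119 \cdot 6}{168 \left(10 + 119\right)}} = \frac{-21128 - 28329}{-40275 + \frac{17472 - 60 + 179928 - 714}{168 \cdot 129}} = - \frac{49457}{-40275 + \frac{1}{168} \cdot \frac{1}{129} \cdot 196626} = - \frac{49457}{-40275 + \frac{32771}{3612}} = - \frac{49457}{- \frac{145440529}{3612}} = \left(-49457\right) \left(- \frac{3612}{145440529}\right) = \frac{178638684}{145440529}$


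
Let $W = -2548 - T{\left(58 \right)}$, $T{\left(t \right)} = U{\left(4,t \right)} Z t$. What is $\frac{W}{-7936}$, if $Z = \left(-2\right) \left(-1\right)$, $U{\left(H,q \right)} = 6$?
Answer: $\frac{811}{1984} \approx 0.40877$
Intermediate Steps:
$Z = 2$
$T{\left(t \right)} = 12 t$ ($T{\left(t \right)} = 6 \cdot 2 t = 12 t$)
$W = -3244$ ($W = -2548 - 12 \cdot 58 = -2548 - 696 = -3244$)
$\frac{W}{-7936} = - \frac{3244}{-7936} = \left(-3244\right) \left(- \frac{1}{7936}\right) = \frac{811}{1984}$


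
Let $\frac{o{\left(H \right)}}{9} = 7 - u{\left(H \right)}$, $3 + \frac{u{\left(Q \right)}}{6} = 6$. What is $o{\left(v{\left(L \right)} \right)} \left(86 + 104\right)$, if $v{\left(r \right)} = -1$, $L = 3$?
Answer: $-18810$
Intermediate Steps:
$u{\left(Q \right)} = 18$ ($u{\left(Q \right)} = -18 + 6 \cdot 6 = -18 + 36 = 18$)
$o{\left(H \right)} = -99$ ($o{\left(H \right)} = 9 \left(7 - 18\right) = 9 \left(-11\right) = -99$)
$o{\left(v{\left(L \right)} \right)} \left(86 + 104\right) = - 99 \left(86 + 104\right) = \left(-99\right) 190 = -18810$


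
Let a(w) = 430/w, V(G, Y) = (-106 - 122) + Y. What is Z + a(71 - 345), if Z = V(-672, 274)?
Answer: 6087/137 ≈ 44.431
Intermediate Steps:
V(G, Y) = -228 + Y
Z = 46 (Z = -228 + 274 = 46)
Z + a(71 - 345) = 46 + 430/(71 - 345) = 46 + 430/(-274) = 46 + 430*(-1/274) = 46 - 215/137 = 6087/137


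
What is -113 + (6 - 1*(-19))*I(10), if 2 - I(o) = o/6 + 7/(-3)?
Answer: -139/3 ≈ -46.333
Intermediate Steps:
I(o) = 13/3 - o/6 (I(o) = 2 - (o/6 + 7/(-3)) = 2 - (o*(1/6) + 7*(-1/3)) = 2 - (o/6 - 7/3) = 2 - (-7/3 + o/6) = 2 + (7/3 - o/6) = 13/3 - o/6)
-113 + (6 - 1*(-19))*I(10) = -113 + (6 - 1*(-19))*(13/3 - 1/6*10) = -113 + (6 + 19)*(13/3 - 5/3) = -113 + 25*(8/3) = -113 + 200/3 = -139/3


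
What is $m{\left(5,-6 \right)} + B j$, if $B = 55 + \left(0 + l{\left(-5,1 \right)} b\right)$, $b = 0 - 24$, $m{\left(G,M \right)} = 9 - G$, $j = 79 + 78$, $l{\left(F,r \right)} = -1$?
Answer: $12407$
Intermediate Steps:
$j = 157$
$b = -24$ ($b = 0 - 24 = -24$)
$B = 79$ ($B = 55 + \left(0 - -24\right) = 55 + \left(0 + 24\right) = 55 + 24 = 79$)
$m{\left(5,-6 \right)} + B j = \left(9 - 5\right) + 79 \cdot 157 = \left(9 - 5\right) + 12403 = 4 + 12403 = 12407$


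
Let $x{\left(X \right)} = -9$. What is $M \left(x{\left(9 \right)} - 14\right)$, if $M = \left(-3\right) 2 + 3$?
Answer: $69$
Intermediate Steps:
$M = -3$ ($M = -6 + 3 = -3$)
$M \left(x{\left(9 \right)} - 14\right) = - 3 \left(-9 - 14\right) = \left(-3\right) \left(-23\right) = 69$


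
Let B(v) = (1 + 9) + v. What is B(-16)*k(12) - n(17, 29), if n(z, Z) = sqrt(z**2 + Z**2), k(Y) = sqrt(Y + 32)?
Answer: -sqrt(1130) - 12*sqrt(11) ≈ -73.415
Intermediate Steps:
k(Y) = sqrt(32 + Y)
n(z, Z) = sqrt(Z**2 + z**2)
B(v) = 10 + v
B(-16)*k(12) - n(17, 29) = (10 - 16)*sqrt(32 + 12) - sqrt(29**2 + 17**2) = -12*sqrt(11) - sqrt(841 + 289) = -12*sqrt(11) - sqrt(1130) = -sqrt(1130) - 12*sqrt(11)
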